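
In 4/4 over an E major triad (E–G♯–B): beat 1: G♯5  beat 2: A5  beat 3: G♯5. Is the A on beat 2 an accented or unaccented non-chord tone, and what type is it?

The harmony at that moment is E major triad (E, G♯, B); A5 is not a chord tone.
It is approached by step up from G♯5 and left by step down to G♯5.
Step away and step back to the same note — a neighbor tone (upper neighbor).
It falls on a weak beat, so it is unaccented.

Unaccented neighbor tone.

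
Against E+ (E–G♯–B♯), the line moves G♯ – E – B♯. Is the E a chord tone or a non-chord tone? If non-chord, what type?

Chord tone (the root of E augmented triad).

E augmented triad contains E, G♯, B♯; E is the root, so it is a chord tone.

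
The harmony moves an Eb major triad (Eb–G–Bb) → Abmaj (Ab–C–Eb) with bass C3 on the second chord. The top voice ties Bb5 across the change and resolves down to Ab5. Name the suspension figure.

7–6 suspension.

At the second chord the bass is C3. The suspended Bb5 lies a seventh above the bass; after resolving down by step to Ab5, the interval above the bass becomes a sixth.
Suspension figures are named by those two intervals: 7–6.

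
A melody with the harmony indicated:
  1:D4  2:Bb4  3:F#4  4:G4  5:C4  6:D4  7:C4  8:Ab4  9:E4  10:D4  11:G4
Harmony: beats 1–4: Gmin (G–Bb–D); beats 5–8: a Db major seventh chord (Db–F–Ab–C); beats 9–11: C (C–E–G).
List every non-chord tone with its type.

F#4 (beat 3) — appoggiatura; D4 (beat 6) — neighbor tone; D4 (beat 10) — escape tone.

The harmony at that moment is G minor triad (G, Bb, D); F#4 is not a chord tone.
It is approached by leap down from Bb4 and left by step up to G4.
Leap in, step out — an appoggiatura.
The harmony at that moment is Db major seventh chord (Db, F, Ab, C); D4 is not a chord tone.
It is approached by step up from C4 and left by step down to C4.
Step away and step back to the same note — a neighbor tone (upper neighbor).
The harmony at that moment is C major triad (C, E, G); D4 is not a chord tone.
It is approached by step down from E4 and left by leap up to G4.
Step in, leap out — an escape tone.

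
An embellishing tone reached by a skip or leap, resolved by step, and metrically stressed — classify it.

Approach: by leap. Departure: by step. Metric position: strong.
Leap in, step out, in a metrically strong position — an appoggiatura. (It is the mirror image of the escape tone, which steps in and leaps out from a weak position.)

Appoggiatura.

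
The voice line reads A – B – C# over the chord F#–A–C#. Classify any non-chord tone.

B is a passing tone.

The harmony at that moment is F# minor triad (F#, A, C#); B is not a chord tone.
It is approached by step up from A and left by step up to C#.
Step in, step out in the same direction — a passing tone.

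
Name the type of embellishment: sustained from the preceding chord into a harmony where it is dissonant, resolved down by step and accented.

Suspension.

Approach: by preparation — the pitch is first a chord tone, then held (tied or repeated) while the harmony changes under it. Departure: down by step. Metric position: strong.
A prepared dissonance that resolves downward by step — a suspension. (The same figure resolving upward would be a retardation.)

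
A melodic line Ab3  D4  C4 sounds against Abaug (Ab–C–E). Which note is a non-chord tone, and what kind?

The harmony at that moment is Ab augmented triad (Ab, C, E); D4 is not a chord tone.
It is approached by leap up from Ab3 and left by step down to C4.
Leap in, step out — an appoggiatura.

D4 is an appoggiatura.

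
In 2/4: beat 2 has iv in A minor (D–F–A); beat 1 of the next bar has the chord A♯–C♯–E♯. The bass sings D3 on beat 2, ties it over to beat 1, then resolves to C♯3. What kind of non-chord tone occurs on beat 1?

The harmony at that moment is A♯ minor triad (A♯, C♯, E♯); D3 is not a chord tone.
It is held over (the same pitch as the preceding D3) and left by step down to C♯3.
Held over from the previous chord and resolving down by step — a suspension.

Suspension.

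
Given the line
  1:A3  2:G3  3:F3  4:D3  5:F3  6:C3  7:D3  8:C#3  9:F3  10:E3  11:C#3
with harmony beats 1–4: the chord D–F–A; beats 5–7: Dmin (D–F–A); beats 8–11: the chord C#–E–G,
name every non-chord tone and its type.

G3 (beat 2) — passing tone; C3 (beat 6) — appoggiatura; F3 (beat 9) — appoggiatura.

The harmony at that moment is D minor triad (D, F, A); G3 is not a chord tone.
It is approached by step down from A3 and left by step down to F3.
Step in, step out in the same direction — a passing tone.
The harmony at that moment is D minor triad (D, F, A); C3 is not a chord tone.
It is approached by leap down from F3 and left by step up to D3.
Leap in, step out — an appoggiatura.
The harmony at that moment is C# diminished triad (C#, E, G); F3 is not a chord tone.
It is approached by leap up from C#3 and left by step down to E3.
Leap in, step out — an appoggiatura.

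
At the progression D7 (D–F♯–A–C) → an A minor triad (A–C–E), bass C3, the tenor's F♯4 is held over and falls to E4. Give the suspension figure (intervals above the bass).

At the second chord the bass is C3. The suspended F♯4 lies a fourth above the bass; after resolving down by step to E4, the interval above the bass becomes a third.
Suspension figures are named by those two intervals: 4–3.

4–3 suspension.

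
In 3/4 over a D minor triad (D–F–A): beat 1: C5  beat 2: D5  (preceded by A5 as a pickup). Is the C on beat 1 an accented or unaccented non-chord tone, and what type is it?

The harmony at that moment is D minor triad (D, F, A); C5 is not a chord tone.
It is approached by leap down from A5 and left by step up to D5.
Leap in, step out — an appoggiatura.
It falls on the downbeat, so it is accented.

Accented appoggiatura.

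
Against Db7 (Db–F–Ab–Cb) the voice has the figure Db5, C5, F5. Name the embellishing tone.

C5 is an escape tone.

The harmony at that moment is Db dominant seventh chord (Db, F, Ab, Cb); C5 is not a chord tone.
It is approached by step down from Db5 and left by leap up to F5.
Step in, leap out — an escape tone.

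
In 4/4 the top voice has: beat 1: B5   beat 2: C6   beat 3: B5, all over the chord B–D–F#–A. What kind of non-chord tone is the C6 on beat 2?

The harmony at that moment is B minor seventh chord (B, D, F#, A); C6 is not a chord tone.
It is approached by step up from B5 and left by step down to B5.
Step away and step back to the same note — a neighbor tone (upper neighbor).

Upper neighbor tone.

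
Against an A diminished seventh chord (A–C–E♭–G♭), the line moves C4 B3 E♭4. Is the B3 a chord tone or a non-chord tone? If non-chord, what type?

Non-chord tone — an escape tone.

The harmony at that moment is A diminished seventh chord (A, C, E♭, G♭); B3 is not a chord tone.
It is approached by step down from C4 and left by leap up to E♭4.
Step in, leap out — an escape tone.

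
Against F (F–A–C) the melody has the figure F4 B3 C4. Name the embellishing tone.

B3 is an appoggiatura.

The harmony at that moment is F major triad (F, A, C); B3 is not a chord tone.
It is approached by leap down from F4 and left by step up to C4.
Leap in, step out — an appoggiatura.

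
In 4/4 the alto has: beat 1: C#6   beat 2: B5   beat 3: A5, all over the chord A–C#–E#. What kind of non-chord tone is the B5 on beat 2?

Passing tone.

The harmony at that moment is A augmented triad (A, C#, E#); B5 is not a chord tone.
It is approached by step down from C#6 and left by step down to A5.
Step in, step out in the same direction — a passing tone.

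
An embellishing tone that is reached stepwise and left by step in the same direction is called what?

Approach: by step. Departure: by step, continuing in the same direction.
Stepwise on both sides with no change of direction means the note fills in the space between two different chord tones — a passing tone. (Had it turned back to its starting note it would be a neighbor tone instead.)

Passing tone.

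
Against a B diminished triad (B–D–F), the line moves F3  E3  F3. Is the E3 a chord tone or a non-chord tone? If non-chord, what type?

The harmony at that moment is B diminished triad (B, D, F); E3 is not a chord tone.
It is approached by step down from F3 and left by step up to F3.
Step away and step back to the same note — a neighbor tone (lower neighbor).

Non-chord tone — a neighbor tone.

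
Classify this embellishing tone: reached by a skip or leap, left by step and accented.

Approach: by leap. Departure: by step. Metric position: strong.
Leap in, step out, in a metrically strong position — an appoggiatura. (It is the mirror image of the escape tone, which steps in and leaps out from a weak position.)

Appoggiatura.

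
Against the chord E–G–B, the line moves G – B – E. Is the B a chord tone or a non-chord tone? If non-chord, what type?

Chord tone (the fifth of E minor triad).

E minor triad contains E, G, B; B is the fifth, so it is a chord tone.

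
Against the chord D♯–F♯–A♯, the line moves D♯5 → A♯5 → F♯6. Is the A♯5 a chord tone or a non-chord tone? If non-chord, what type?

Chord tone (the fifth of D# minor triad).

D# minor triad contains D♯, F♯, A♯; A♯ is the fifth, so it is a chord tone.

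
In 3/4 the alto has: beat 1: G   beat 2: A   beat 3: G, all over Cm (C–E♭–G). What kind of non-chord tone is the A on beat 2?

The harmony at that moment is C minor triad (C, E♭, G); A is not a chord tone.
It is approached by step up from G and left by step down to G.
Step away and step back to the same note — a neighbor tone (upper neighbor).

Upper neighbor tone.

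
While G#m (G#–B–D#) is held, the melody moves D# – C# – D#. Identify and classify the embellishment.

C# is a neighbor tone.

The harmony at that moment is G# minor triad (G#, B, D#); C# is not a chord tone.
It is approached by step down from D# and left by step up to D#.
Step away and step back to the same note — a neighbor tone (lower neighbor).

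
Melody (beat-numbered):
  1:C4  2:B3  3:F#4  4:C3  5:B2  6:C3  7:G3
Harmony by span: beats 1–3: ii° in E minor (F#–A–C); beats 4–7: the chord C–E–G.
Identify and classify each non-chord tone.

The harmony at that moment is F# diminished triad (F#, A, C); B3 is not a chord tone.
It is approached by step down from C4 and left by leap up to F#4.
Step in, leap out — an escape tone.
The harmony at that moment is C major triad (C, E, G); B2 is not a chord tone.
It is approached by step down from C3 and left by step up to C3.
Step away and step back to the same note — a neighbor tone (lower neighbor).

B3 (beat 2) — escape tone; B2 (beat 5) — neighbor tone.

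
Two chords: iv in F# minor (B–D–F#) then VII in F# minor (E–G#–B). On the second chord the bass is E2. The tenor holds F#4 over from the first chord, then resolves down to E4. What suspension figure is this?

At the second chord the bass is E2. The suspended F#4 lies a ninth above the bass; after resolving down by step to E4, the interval above the bass becomes an octave.
Suspension figures are named by those two intervals: 9–8.

9–8 suspension.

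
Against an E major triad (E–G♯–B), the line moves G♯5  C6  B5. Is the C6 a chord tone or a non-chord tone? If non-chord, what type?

Non-chord tone — an appoggiatura.

The harmony at that moment is E major triad (E, G♯, B); C6 is not a chord tone.
It is approached by leap up from G♯5 and left by step down to B5.
Leap in, step out — an appoggiatura.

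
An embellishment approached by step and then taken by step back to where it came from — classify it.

Neighbor tone.

Approach: by step. Departure: by step in the opposite direction, back to the starting pitch.
Stepwise on both sides but reversing to return to the same chord tone — a neighbor tone. (Had it continued onward in the same direction it would be a passing tone instead.)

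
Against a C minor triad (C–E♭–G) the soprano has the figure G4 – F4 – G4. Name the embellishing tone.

F4 is a neighbor tone.

The harmony at that moment is C minor triad (C, E♭, G); F4 is not a chord tone.
It is approached by step down from G4 and left by step up to G4.
Step away and step back to the same note — a neighbor tone (lower neighbor).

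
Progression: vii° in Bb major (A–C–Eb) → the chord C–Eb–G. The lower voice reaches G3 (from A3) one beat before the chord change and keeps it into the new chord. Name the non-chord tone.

G3 is an anticipation.

The harmony at that moment is A diminished triad (A, C, Eb); G3 is not a chord tone.
It is approached by step down from A3 and then sustained as the same pitch into the next harmony.
Arriving early and becoming a chord tone when the harmony changes — an anticipation.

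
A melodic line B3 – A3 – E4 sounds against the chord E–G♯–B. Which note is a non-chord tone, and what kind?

The harmony at that moment is E major triad (E, G♯, B); A3 is not a chord tone.
It is approached by step down from B3 and left by leap up to E4.
Step in, leap out — an escape tone.

A3 is an escape tone.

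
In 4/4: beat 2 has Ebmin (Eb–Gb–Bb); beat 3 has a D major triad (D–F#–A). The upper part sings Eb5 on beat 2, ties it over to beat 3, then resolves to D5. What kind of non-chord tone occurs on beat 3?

The harmony at that moment is D major triad (D, F#, A); Eb5 is not a chord tone.
It is held over (the same pitch as the preceding Eb5) and left by step down to D5.
Held over from the previous chord and resolving down by step — a suspension.

Suspension.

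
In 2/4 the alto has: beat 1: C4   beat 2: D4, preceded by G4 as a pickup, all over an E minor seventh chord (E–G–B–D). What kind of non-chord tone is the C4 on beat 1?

The harmony at that moment is E minor seventh chord (E, G, B, D); C4 is not a chord tone.
It is approached by leap down from G4 and left by step up to D4.
Leap in, step out, metrically accented — an appoggiatura.

Appoggiatura.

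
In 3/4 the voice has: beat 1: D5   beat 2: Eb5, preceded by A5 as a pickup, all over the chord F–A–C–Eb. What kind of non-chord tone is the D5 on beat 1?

The harmony at that moment is F dominant seventh chord (F, A, C, Eb); D5 is not a chord tone.
It is approached by leap down from A5 and left by step up to Eb5.
Leap in, step out, metrically accented — an appoggiatura.

Appoggiatura.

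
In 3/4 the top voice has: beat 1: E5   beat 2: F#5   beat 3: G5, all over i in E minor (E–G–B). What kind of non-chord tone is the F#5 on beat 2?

The harmony at that moment is E minor triad (E, G, B); F#5 is not a chord tone.
It is approached by step up from E5 and left by step up to G5.
Step in, step out in the same direction — a passing tone.

Passing tone.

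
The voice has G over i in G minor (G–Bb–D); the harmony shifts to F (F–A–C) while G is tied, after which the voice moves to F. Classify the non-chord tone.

G is a suspension.

The harmony at that moment is F major triad (F, A, C); G is not a chord tone.
It is held over (the same pitch as the preceding G) and left by step down to F.
Held over from the previous chord and resolving down by step — a suspension.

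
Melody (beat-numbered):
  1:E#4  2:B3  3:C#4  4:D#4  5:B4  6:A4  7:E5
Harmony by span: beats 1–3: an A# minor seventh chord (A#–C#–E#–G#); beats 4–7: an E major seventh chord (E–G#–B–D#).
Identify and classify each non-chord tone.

B3 (beat 2) — appoggiatura; A4 (beat 6) — escape tone.

The harmony at that moment is A# minor seventh chord (A#, C#, E#, G#); B3 is not a chord tone.
It is approached by leap down from E#4 and left by step up to C#4.
Leap in, step out — an appoggiatura.
The harmony at that moment is E major seventh chord (E, G#, B, D#); A4 is not a chord tone.
It is approached by step down from B4 and left by leap up to E5.
Step in, leap out — an escape tone.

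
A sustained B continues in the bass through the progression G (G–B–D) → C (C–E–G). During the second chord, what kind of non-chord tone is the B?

Pedal tone (pedal point).

The harmony at that moment is C major triad (C, E, G); B is not a chord tone.
It is held over (the same pitch as the preceding B) and then sustained as the same pitch into the next harmony.
Sustained through a change of harmony — a pedal tone.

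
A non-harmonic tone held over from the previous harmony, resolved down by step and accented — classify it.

Approach: by preparation — the pitch is first a chord tone, then held (tied or repeated) while the harmony changes under it. Departure: down by step. Metric position: strong.
A prepared dissonance that resolves downward by step — a suspension. (The same figure resolving upward would be a retardation.)

Suspension.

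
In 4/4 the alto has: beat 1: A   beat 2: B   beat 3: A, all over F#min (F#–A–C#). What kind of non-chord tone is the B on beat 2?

Upper neighbor tone.

The harmony at that moment is F# minor triad (F#, A, C#); B is not a chord tone.
It is approached by step up from A and left by step down to A.
Step away and step back to the same note — a neighbor tone (upper neighbor).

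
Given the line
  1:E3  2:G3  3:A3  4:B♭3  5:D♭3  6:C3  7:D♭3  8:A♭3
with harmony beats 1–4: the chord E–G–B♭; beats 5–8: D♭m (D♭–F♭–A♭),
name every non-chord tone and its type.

The harmony at that moment is E diminished triad (E, G, B♭); A3 is not a chord tone.
It is approached by step up from G3 and left by step up to B♭3.
Step in, step out in the same direction — a passing tone.
The harmony at that moment is D♭ minor triad (D♭, F♭, A♭); C3 is not a chord tone.
It is approached by step down from D♭3 and left by step up to D♭3.
Step away and step back to the same note — a neighbor tone (lower neighbor).

A3 (beat 3) — passing tone; C3 (beat 6) — neighbor tone.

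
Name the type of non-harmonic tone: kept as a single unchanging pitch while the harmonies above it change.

Pedal tone.

Approach: none. Departure: none — a single pitch is sustained while the chords change around it, passing through harmonies that do not contain it.
No melodic motion at all; the dissonance is created entirely by the moving harmonies against the stationary note — a pedal tone (pedal point).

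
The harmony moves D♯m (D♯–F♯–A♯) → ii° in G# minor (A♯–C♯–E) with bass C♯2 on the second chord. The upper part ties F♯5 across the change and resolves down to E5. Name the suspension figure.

4–3 suspension.

At the second chord the bass is C♯2. The suspended F♯5 lies a fourth above the bass; after resolving down by step to E5, the interval above the bass becomes a third.
Suspension figures are named by those two intervals: 4–3.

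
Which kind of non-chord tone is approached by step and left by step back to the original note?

Approach: by step. Departure: by step in the opposite direction, back to the starting pitch.
Stepwise on both sides but reversing to return to the same chord tone — a neighbor tone. (Had it continued onward in the same direction it would be a passing tone instead.)

Neighbor tone.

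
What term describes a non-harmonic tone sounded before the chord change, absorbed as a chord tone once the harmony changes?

Approach: ahead of the chord change (typically by step), so it is dissonant against the current harmony. Departure: none — the same pitch is restated or held and is a chord tone of the new harmony.
Dissonant first, consonant once the harmony catches up: the note simply arrives early — an anticipation. (The reverse timing, consonant first and dissonant after the change, would be a suspension or retardation.)

Anticipation.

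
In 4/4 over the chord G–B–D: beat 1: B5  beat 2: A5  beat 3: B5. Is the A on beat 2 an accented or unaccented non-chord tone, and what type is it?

Unaccented neighbor tone.

The harmony at that moment is G major triad (G, B, D); A5 is not a chord tone.
It is approached by step down from B5 and left by step up to B5.
Step away and step back to the same note — a neighbor tone (lower neighbor).
It falls on a weak beat, so it is unaccented.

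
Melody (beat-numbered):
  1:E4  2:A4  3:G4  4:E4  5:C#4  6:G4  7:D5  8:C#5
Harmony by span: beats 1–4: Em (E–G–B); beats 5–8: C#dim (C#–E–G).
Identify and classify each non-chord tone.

A4 (beat 2) — appoggiatura; D5 (beat 7) — appoggiatura.

The harmony at that moment is E minor triad (E, G, B); A4 is not a chord tone.
It is approached by leap up from E4 and left by step down to G4.
Leap in, step out — an appoggiatura.
The harmony at that moment is C# diminished triad (C#, E, G); D5 is not a chord tone.
It is approached by leap up from G4 and left by step down to C#5.
Leap in, step out — an appoggiatura.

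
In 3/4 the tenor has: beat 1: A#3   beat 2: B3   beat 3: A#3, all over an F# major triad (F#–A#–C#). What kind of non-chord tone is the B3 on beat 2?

Upper neighbor tone.

The harmony at that moment is F# major triad (F#, A#, C#); B3 is not a chord tone.
It is approached by step up from A#3 and left by step down to A#3.
Step away and step back to the same note — a neighbor tone (upper neighbor).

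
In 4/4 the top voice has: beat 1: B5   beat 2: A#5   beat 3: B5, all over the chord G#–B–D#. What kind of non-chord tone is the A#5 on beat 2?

Lower neighbor tone.

The harmony at that moment is G# minor triad (G#, B, D#); A#5 is not a chord tone.
It is approached by step down from B5 and left by step up to B5.
Step away and step back to the same note — a neighbor tone (lower neighbor).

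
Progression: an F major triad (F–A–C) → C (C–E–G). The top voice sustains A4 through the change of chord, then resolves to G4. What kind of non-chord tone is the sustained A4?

A4 is a suspension.

The harmony at that moment is C major triad (C, E, G); A4 is not a chord tone.
It is held over (the same pitch as the preceding A4) and left by step down to G4.
Held over from the previous chord and resolving down by step — a suspension.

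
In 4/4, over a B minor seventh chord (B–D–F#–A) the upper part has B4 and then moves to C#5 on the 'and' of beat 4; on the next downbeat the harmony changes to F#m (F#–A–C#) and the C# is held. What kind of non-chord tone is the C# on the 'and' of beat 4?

Anticipation.

The harmony at that moment is B minor seventh chord (B, D, F#, A); C#5 is not a chord tone.
It is approached by step up from B4 and then sustained as the same pitch into the next harmony.
Arriving early and becoming a chord tone when the harmony changes — an anticipation.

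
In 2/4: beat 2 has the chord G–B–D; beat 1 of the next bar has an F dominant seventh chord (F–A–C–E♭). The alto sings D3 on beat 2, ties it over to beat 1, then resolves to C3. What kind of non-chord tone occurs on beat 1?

Suspension.

The harmony at that moment is F dominant seventh chord (F, A, C, E♭); D3 is not a chord tone.
It is held over (the same pitch as the preceding D3) and left by step down to C3.
Held over from the previous chord and resolving down by step — a suspension.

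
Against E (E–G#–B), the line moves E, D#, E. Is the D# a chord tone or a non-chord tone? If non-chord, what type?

Non-chord tone — a neighbor tone.

The harmony at that moment is E major triad (E, G#, B); D# is not a chord tone.
It is approached by step down from E and left by step up to E.
Step away and step back to the same note — a neighbor tone (lower neighbor).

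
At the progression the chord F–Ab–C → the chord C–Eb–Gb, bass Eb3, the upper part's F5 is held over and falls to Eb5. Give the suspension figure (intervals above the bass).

9–8 suspension.

At the second chord the bass is Eb3. The suspended F5 lies a ninth above the bass; after resolving down by step to Eb5, the interval above the bass becomes an octave.
Suspension figures are named by those two intervals: 9–8.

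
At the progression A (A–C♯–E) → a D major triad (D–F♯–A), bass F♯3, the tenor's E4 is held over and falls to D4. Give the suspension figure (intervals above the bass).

7–6 suspension.

At the second chord the bass is F♯3. The suspended E4 lies a seventh above the bass; after resolving down by step to D4, the interval above the bass becomes a sixth.
Suspension figures are named by those two intervals: 7–6.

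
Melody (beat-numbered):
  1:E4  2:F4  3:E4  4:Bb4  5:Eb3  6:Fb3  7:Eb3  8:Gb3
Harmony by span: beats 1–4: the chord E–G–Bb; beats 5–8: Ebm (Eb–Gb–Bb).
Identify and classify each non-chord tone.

The harmony at that moment is E diminished triad (E, G, Bb); F4 is not a chord tone.
It is approached by step up from E4 and left by step down to E4.
Step away and step back to the same note — a neighbor tone (upper neighbor).
The harmony at that moment is Eb minor triad (Eb, Gb, Bb); Fb3 is not a chord tone.
It is approached by step up from Eb3 and left by step down to Eb3.
Step away and step back to the same note — a neighbor tone (upper neighbor).

F4 (beat 2) — neighbor tone; Fb3 (beat 6) — neighbor tone.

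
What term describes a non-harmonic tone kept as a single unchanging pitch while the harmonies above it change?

Pedal tone.

Approach: none. Departure: none — a single pitch is sustained while the chords change around it, passing through harmonies that do not contain it.
No melodic motion at all; the dissonance is created entirely by the moving harmonies against the stationary note — a pedal tone (pedal point).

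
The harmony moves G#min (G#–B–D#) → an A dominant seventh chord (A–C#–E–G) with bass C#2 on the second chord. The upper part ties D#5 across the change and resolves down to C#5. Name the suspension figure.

9–8 suspension.

At the second chord the bass is C#2. The suspended D#5 lies a ninth above the bass; after resolving down by step to C#5, the interval above the bass becomes an octave.
Suspension figures are named by those two intervals: 9–8.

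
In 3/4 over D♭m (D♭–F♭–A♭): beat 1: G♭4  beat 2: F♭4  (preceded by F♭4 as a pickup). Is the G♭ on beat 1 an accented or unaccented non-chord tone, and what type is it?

Accented neighbor tone.

The harmony at that moment is D♭ minor triad (D♭, F♭, A♭); G♭4 is not a chord tone.
It is approached by step up from F♭4 and left by step down to F♭4.
Step away and step back to the same note — a neighbor tone (upper neighbor).
It falls on the downbeat, so it is accented.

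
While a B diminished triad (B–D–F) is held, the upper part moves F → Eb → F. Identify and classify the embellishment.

Eb is a neighbor tone.

The harmony at that moment is B diminished triad (B, D, F); Eb is not a chord tone.
It is approached by step down from F and left by step up to F.
Step away and step back to the same note — a neighbor tone (lower neighbor).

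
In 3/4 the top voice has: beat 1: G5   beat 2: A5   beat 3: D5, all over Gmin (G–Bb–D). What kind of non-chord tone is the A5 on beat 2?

Escape tone.

The harmony at that moment is G minor triad (G, Bb, D); A5 is not a chord tone.
It is approached by step up from G5 and left by leap down to D5.
Step in, leap out, on a weak beat — an escape tone.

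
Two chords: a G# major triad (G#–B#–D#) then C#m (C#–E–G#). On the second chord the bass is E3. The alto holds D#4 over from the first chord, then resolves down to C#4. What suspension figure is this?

7–6 suspension.

At the second chord the bass is E3. The suspended D#4 lies a seventh above the bass; after resolving down by step to C#4, the interval above the bass becomes a sixth.
Suspension figures are named by those two intervals: 7–6.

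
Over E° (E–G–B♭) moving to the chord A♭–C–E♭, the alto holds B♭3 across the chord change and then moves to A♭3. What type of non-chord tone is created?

The harmony at that moment is A♭ major triad (A♭, C, E♭); B♭3 is not a chord tone.
It is held over (the same pitch as the preceding B♭3) and left by step down to A♭3.
Held over from the previous chord and resolving down by step — a suspension.

B♭3 is a suspension.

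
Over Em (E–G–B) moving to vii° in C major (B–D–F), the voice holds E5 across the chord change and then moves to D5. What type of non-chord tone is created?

E5 is a suspension.

The harmony at that moment is B diminished triad (B, D, F); E5 is not a chord tone.
It is held over (the same pitch as the preceding E5) and left by step down to D5.
Held over from the previous chord and resolving down by step — a suspension.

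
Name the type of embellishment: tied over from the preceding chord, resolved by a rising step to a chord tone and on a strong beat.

Retardation.

Approach: by preparation — the pitch is first a chord tone, then held (tied or repeated) while the harmony changes under it. Departure: up by step. Metric position: strong.
A prepared dissonance that resolves upward by step — a retardation. (The same figure resolving downward would be a suspension.)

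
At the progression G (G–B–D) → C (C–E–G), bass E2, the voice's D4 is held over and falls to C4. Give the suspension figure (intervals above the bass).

7–6 suspension.

At the second chord the bass is E2. The suspended D4 lies a seventh above the bass; after resolving down by step to C4, the interval above the bass becomes a sixth.
Suspension figures are named by those two intervals: 7–6.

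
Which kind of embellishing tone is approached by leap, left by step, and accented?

Approach: by leap. Departure: by step. Metric position: strong.
Leap in, step out, in a metrically strong position — an appoggiatura. (It is the mirror image of the escape tone, which steps in and leaps out from a weak position.)

Appoggiatura.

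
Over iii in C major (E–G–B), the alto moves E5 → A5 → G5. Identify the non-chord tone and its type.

The harmony at that moment is E minor triad (E, G, B); A5 is not a chord tone.
It is approached by leap up from E5 and left by step down to G5.
Leap in, step out — an appoggiatura.

A5 is an appoggiatura.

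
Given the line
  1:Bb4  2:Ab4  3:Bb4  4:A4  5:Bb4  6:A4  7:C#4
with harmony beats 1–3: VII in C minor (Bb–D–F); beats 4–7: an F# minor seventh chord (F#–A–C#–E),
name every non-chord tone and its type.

The harmony at that moment is Bb major triad (Bb, D, F); Ab4 is not a chord tone.
It is approached by step down from Bb4 and left by step up to Bb4.
Step away and step back to the same note — a neighbor tone (lower neighbor).
The harmony at that moment is F# minor seventh chord (F#, A, C#, E); Bb4 is not a chord tone.
It is approached by step up from A4 and left by step down to A4.
Step away and step back to the same note — a neighbor tone (upper neighbor).

Ab4 (beat 2) — neighbor tone; Bb4 (beat 5) — neighbor tone.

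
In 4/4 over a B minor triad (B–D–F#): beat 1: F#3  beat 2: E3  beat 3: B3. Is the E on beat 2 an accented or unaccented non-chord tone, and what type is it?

The harmony at that moment is B minor triad (B, D, F#); E3 is not a chord tone.
It is approached by step down from F#3 and left by leap up to B3.
Step in, leap out — an escape tone.
It falls on a weak beat, so it is unaccented.

Unaccented escape tone.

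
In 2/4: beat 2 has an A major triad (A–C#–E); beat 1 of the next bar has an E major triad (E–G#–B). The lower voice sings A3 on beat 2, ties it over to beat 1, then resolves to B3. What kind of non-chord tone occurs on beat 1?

The harmony at that moment is E major triad (E, G#, B); A3 is not a chord tone.
It is held over (the same pitch as the preceding A3) and left by step up to B3.
Held over from the previous chord and resolving up by step — a retardation.

Retardation.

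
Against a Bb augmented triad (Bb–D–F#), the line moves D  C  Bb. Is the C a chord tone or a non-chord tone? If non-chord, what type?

Non-chord tone — a passing tone.

The harmony at that moment is Bb augmented triad (Bb, D, F#); C is not a chord tone.
It is approached by step down from D and left by step down to Bb.
Step in, step out in the same direction — a passing tone.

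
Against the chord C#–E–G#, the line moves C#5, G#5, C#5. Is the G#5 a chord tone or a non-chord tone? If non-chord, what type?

C# minor triad contains C#, E, G#; G# is the fifth, so it is a chord tone.

Chord tone (the fifth of C# minor triad).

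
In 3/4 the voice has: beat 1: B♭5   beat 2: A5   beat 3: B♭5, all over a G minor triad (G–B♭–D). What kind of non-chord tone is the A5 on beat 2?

Lower neighbor tone.

The harmony at that moment is G minor triad (G, B♭, D); A5 is not a chord tone.
It is approached by step down from B♭5 and left by step up to B♭5.
Step away and step back to the same note — a neighbor tone (lower neighbor).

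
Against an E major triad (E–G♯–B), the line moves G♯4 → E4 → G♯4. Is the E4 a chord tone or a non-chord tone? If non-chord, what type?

E major triad contains E, G♯, B; E is the root, so it is a chord tone.

Chord tone (the root of E major triad).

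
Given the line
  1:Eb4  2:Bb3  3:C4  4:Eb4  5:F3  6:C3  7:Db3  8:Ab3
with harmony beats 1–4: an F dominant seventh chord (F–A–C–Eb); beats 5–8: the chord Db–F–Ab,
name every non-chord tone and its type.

Bb3 (beat 2) — appoggiatura; C3 (beat 6) — appoggiatura.

The harmony at that moment is F dominant seventh chord (F, A, C, Eb); Bb3 is not a chord tone.
It is approached by leap down from Eb4 and left by step up to C4.
Leap in, step out — an appoggiatura.
The harmony at that moment is Db major triad (Db, F, Ab); C3 is not a chord tone.
It is approached by leap down from F3 and left by step up to Db3.
Leap in, step out — an appoggiatura.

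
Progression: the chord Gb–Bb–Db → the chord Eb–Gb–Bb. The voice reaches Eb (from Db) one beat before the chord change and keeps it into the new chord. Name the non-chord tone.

The harmony at that moment is Gb major triad (Gb, Bb, Db); Eb is not a chord tone.
It is approached by step up from Db and then sustained as the same pitch into the next harmony.
Arriving early and becoming a chord tone when the harmony changes — an anticipation.

Eb is an anticipation.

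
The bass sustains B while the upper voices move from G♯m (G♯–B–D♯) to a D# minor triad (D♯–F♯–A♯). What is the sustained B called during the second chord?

The harmony at that moment is D♯ minor triad (D♯, F♯, A♯); B is not a chord tone.
It is held over (the same pitch as the preceding B) and then sustained as the same pitch into the next harmony.
Sustained through a change of harmony — a pedal tone.

Pedal tone (pedal point).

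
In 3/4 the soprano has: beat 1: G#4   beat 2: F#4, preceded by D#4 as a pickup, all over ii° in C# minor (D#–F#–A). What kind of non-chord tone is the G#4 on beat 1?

The harmony at that moment is D# diminished triad (D#, F#, A); G#4 is not a chord tone.
It is approached by leap up from D#4 and left by step down to F#4.
Leap in, step out, metrically accented — an appoggiatura.

Appoggiatura.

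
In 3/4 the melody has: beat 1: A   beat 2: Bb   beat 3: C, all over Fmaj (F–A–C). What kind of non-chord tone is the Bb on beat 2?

Passing tone.

The harmony at that moment is F major triad (F, A, C); Bb is not a chord tone.
It is approached by step up from A and left by step up to C.
Step in, step out in the same direction — a passing tone.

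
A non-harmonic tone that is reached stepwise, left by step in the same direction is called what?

Approach: by step. Departure: by step, continuing in the same direction.
Stepwise on both sides with no change of direction means the note fills in the space between two different chord tones — a passing tone. (Had it turned back to its starting note it would be a neighbor tone instead.)

Passing tone.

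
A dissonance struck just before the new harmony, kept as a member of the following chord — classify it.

Anticipation.

Approach: ahead of the chord change (typically by step), so it is dissonant against the current harmony. Departure: none — the same pitch is restated or held and is a chord tone of the new harmony.
Dissonant first, consonant once the harmony catches up: the note simply arrives early — an anticipation. (The reverse timing, consonant first and dissonant after the change, would be a suspension or retardation.)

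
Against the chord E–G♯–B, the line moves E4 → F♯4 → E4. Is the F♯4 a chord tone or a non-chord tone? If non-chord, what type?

Non-chord tone — a neighbor tone.

The harmony at that moment is E major triad (E, G♯, B); F♯4 is not a chord tone.
It is approached by step up from E4 and left by step down to E4.
Step away and step back to the same note — a neighbor tone (upper neighbor).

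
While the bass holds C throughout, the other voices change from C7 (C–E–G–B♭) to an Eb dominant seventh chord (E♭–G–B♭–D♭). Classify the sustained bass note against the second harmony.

The harmony at that moment is E♭ dominant seventh chord (E♭, G, B♭, D♭); C is not a chord tone.
It is held over (the same pitch as the preceding C) and then sustained as the same pitch into the next harmony.
Sustained through a change of harmony — a pedal tone.

Pedal tone (pedal point).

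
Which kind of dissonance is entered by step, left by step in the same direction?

Approach: by step. Departure: by step, continuing in the same direction.
Stepwise on both sides with no change of direction means the note fills in the space between two different chord tones — a passing tone. (Had it turned back to its starting note it would be a neighbor tone instead.)

Passing tone.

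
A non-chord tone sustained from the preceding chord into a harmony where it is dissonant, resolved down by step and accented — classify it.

Approach: by preparation — the pitch is first a chord tone, then held (tied or repeated) while the harmony changes under it. Departure: down by step. Metric position: strong.
A prepared dissonance that resolves downward by step — a suspension. (The same figure resolving upward would be a retardation.)

Suspension.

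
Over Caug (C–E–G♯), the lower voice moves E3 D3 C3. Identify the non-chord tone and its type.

The harmony at that moment is C augmented triad (C, E, G♯); D3 is not a chord tone.
It is approached by step down from E3 and left by step down to C3.
Step in, step out in the same direction — a passing tone.

D3 is a passing tone.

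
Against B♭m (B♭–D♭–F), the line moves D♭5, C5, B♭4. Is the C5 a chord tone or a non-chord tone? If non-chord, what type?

The harmony at that moment is B♭ minor triad (B♭, D♭, F); C5 is not a chord tone.
It is approached by step down from D♭5 and left by step down to B♭4.
Step in, step out in the same direction — a passing tone.

Non-chord tone — a passing tone.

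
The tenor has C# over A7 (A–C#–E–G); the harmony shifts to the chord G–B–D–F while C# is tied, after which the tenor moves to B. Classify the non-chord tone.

The harmony at that moment is G dominant seventh chord (G, B, D, F); C# is not a chord tone.
It is held over (the same pitch as the preceding C#) and left by step down to B.
Held over from the previous chord and resolving down by step — a suspension.

C# is a suspension.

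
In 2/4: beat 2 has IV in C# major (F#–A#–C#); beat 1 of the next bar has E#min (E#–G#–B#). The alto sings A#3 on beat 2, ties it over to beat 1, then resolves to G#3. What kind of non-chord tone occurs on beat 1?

Suspension.

The harmony at that moment is E# minor triad (E#, G#, B#); A#3 is not a chord tone.
It is held over (the same pitch as the preceding A#3) and left by step down to G#3.
Held over from the previous chord and resolving down by step — a suspension.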